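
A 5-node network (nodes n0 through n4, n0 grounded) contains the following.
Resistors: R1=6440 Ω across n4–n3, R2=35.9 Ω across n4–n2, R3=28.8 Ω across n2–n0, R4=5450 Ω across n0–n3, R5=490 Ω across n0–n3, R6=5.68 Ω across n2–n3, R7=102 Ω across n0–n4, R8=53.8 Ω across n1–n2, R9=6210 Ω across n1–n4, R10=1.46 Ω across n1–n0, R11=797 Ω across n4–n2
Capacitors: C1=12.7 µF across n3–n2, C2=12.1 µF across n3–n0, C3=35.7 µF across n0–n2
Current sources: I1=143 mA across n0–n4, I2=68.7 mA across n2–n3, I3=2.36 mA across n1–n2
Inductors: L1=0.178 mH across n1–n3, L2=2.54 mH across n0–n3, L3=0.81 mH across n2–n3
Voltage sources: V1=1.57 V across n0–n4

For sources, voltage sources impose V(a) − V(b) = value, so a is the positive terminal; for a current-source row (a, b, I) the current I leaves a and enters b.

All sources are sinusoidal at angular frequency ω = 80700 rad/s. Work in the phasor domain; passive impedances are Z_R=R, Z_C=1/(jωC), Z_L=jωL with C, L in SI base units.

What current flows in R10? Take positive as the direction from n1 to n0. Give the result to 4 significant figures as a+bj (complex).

Apply KCL at each of the 4 non-ground nodes and solve the resulting linear system.
Node n1: branches {L1, I3, R8, R9, R10} → V_1 = -0.006039-0.0003625j
Node n2: branches {R2, C1, R3, I2, I3, R6, C3, R8, L3, R11} → V_2 = -0.001615+0.02247j
Node n3: branches {R1, C1, I2, R4, L1, R5, C2, L2, R6, L3} → V_3 = 0.003625-0.02344j
Node n4: branches {R1, R2, I1, R7, R9, R11, V1} → V_4 = -1.570+0.000j
Source currents: i(V1)=-0.2045-0.0006505j

-0.004136-0.0002483j A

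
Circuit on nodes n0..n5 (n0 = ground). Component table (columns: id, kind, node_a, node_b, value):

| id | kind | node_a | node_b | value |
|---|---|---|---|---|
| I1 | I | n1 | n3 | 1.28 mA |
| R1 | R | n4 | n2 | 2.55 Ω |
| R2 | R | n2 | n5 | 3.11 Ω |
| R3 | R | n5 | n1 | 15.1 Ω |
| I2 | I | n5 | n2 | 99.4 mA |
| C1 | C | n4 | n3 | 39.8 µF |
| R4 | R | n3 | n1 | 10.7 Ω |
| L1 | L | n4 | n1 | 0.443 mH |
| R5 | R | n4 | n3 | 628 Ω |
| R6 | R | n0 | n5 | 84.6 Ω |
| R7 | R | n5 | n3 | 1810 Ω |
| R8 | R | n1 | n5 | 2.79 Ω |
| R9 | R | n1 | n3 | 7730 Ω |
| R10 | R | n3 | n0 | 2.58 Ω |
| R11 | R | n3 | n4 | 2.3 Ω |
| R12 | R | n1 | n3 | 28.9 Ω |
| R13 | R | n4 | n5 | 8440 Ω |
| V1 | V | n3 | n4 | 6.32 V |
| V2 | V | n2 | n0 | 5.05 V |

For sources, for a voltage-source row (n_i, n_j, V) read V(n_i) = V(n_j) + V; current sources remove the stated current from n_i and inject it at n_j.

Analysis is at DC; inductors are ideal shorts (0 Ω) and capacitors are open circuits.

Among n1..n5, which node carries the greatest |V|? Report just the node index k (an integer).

3

MNA unknowns: 5 node voltages V₁..V_5 plus 3 source currents (L1, V1, V2)
I1: z[1]−=0.00128, z[3]+=0.00128
R1: Y=0.3922 on G[4,2]
R2: Y=0.3215 on G[2,5]
R3: Y=0.06623 on G[5,1]
I2: z[5]−=0.0994, z[2]+=0.0994
C1: Y=0.000 on G[4,3]
R4: Y=0.09346 on G[3,1]
L1: row V4−V1=0, i_L1 at 4,1
R5: Y=0.001592 on G[4,3]
R6: Y=0.01182 on G[0,5]
R7: Y=0.0005525 on G[5,3]
R8: Y=0.3584 on G[1,5]
R9: Y=0.0001294 on G[1,3]
R10: Y=0.3876 on G[3,0]
R11: Y=0.4348 on G[3,4]
R12: Y=0.03460 on G[1,3]
R13: Y=0.0001185 on G[4,5]
V1: row V3−V4=6.32, i_V1 at 3,4
V2: row V2−V0=5.05, i_V2 at 2,0
solve → V1=0.3971, V2=5.050, V3=6.717, V4=0.3971, V5=2.236
aux → i_L1=-1.590, i_V1=-6.173, i_V2=-2.630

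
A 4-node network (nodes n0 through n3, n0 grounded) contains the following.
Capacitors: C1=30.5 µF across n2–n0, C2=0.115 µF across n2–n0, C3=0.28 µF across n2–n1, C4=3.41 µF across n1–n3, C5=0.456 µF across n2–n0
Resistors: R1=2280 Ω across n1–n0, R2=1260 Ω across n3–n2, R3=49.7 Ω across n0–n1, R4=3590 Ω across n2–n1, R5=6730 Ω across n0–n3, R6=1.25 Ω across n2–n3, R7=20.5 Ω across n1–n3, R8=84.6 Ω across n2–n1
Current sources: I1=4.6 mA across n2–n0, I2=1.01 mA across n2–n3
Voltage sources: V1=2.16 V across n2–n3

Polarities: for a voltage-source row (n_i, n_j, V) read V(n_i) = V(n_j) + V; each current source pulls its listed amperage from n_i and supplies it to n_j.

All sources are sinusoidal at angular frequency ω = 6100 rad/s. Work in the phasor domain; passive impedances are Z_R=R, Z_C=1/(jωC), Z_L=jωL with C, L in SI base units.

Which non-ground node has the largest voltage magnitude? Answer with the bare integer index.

3

Element admittances at ω=6100 rad/s:
  Y(C1) = 0.000+0.1860j S between n2,n0
  Y(R1) = 0.0004386+0.000j S between n1,n0
  Y(R2) = 0.0007937+0.000j S between n3,n2
  Y(C2) = 0.000+0.0007015j S between n2,n0
  I1: injects 0.0046 A into n0 (from n2)
  Y(C3) = 0.000+0.001708j S between n2,n1
  Y(R3) = 0.02012+0.000j S between n0,n1
  I2: injects 0.00101 A into n3 (from n2)
  Y(R4) = 0.0002786+0.000j S between n2,n1
  Y(C4) = 0.000+0.02080j S between n1,n3
  Y(R5) = 0.0001486+0.000j S between n0,n3
  Y(R6) = 0.8000+0.000j S between n2,n3
  Y(R7) = 0.04878+0.000j S between n1,n3
  Y(C5) = 0.000+0.002782j S between n2,n0
  Y(R8) = 0.01182+0.000j S between n2,n1
  V1: constraint V(n2)−V(n3) = 2.16
Assemble and solve the 4×4 MNA system:
  V(n1)=-1.313-0.2702j  V(n2)=0.02940-0.1199j  V(n3)=-2.131-0.1199j
  i(V1)=-1.774-0.009685j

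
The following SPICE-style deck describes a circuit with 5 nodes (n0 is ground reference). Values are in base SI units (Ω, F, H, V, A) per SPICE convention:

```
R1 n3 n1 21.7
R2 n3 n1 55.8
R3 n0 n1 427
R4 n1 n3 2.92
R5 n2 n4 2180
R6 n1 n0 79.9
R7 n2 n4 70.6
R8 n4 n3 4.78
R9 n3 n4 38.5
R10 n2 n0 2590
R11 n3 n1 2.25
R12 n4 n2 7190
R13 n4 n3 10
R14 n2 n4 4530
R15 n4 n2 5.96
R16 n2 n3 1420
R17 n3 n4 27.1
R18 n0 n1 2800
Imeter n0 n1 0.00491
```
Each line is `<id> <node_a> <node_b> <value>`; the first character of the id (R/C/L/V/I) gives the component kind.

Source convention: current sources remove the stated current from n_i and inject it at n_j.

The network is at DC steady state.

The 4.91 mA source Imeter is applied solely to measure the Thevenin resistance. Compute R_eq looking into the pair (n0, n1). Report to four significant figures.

R_eq = 64.10 Ω

MNA unknowns: 4 node voltages V₁..V_4
R1: Y=0.04608 on G[3,1]
R2: Y=0.01792 on G[3,1]
R3: Y=0.002342 on G[0,1]
R4: Y=0.3425 on G[1,3]
R5: Y=0.0004587 on G[2,4]
R6: Y=0.01252 on G[1,0]
R7: Y=0.01416 on G[2,4]
R8: Y=0.2092 on G[4,3]
R9: Y=0.02597 on G[3,4]
R10: Y=0.0003861 on G[2,0]
R11: Y=0.4444 on G[3,1]
R12: Y=0.0001391 on G[4,2]
R13: Y=0.1000 on G[4,3]
R14: Y=0.0002208 on G[2,4]
R15: Y=0.1678 on G[4,2]
R16: Y=0.0007042 on G[2,3]
R17: Y=0.03690 on G[3,4]
R18: Y=0.0003571 on G[0,1]
Imeter: z[0]−=0.00491, z[1]+=0.00491
solve → V1=0.3148, V2=0.3136, V3=0.3146, V4=0.3143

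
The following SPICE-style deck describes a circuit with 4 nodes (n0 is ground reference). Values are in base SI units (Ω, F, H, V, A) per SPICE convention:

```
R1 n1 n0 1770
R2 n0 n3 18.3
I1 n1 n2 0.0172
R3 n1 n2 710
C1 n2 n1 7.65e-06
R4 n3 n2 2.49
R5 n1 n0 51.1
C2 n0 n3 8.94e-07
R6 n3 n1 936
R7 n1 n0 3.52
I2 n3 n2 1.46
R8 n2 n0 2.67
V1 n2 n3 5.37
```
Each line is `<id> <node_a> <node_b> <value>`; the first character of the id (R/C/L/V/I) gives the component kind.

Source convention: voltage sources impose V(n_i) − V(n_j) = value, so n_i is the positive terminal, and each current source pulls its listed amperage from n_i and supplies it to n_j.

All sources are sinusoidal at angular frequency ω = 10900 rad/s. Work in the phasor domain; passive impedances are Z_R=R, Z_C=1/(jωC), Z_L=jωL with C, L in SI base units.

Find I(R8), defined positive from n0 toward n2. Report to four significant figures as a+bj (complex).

-0.2584+0.01066j A

MNA unknowns: 3 node voltages V₁..V_3 plus 1 source current (V1)
R1: Y=0.0005650+0.000j on G[1,0]
R2: Y=0.05464+0.000j on G[0,3]
I1: z[1]−=0.0172, z[2]+=0.0172
R3: Y=0.001408+0.000j on G[1,2]
C1: Y=0.000+0.08339j on G[2,1]
R4: Y=0.4016+0.000j on G[3,2]
R5: Y=0.01957+0.000j on G[1,0]
C2: Y=0.000+0.009745j on G[0,3]
R6: Y=0.001068+0.000j on G[3,1]
R7: Y=0.2841+0.000j on G[1,0]
I2: z[3]−=1.46, z[2]+=1.46
R8: Y=0.3745+0.000j on G[2,0]
V1: row V2−V3=5.37, i_V1 at 2,3
solve → V1=-0.009810+0.1900j, V2=0.6900-0.02845j, V3=-4.680-0.02845j
aux → i_V1=-0.9571-0.04739j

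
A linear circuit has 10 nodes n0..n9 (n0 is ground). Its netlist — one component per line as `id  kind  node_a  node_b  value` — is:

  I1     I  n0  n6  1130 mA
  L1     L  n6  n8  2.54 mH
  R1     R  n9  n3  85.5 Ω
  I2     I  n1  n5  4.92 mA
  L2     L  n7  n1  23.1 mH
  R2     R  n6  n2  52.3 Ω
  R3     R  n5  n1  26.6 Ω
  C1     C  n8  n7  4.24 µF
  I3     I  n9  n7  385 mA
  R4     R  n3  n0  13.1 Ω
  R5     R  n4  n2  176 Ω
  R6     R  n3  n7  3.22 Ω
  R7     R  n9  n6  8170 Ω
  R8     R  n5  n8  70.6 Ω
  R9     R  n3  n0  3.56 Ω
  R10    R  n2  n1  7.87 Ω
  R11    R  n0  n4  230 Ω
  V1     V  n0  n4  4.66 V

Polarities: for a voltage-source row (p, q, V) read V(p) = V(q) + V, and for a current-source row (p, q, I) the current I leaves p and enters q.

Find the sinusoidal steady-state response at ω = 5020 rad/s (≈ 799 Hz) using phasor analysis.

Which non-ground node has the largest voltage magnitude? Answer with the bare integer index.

8

MNA unknowns: 9 node voltages V₁..V_9 plus 1 source current (V1)
I1: z[0]−=1.13, z[6]+=1.13
L1: Y=0.000-0.07843j on G[6,8]
R1: Y=0.01170+0.000j on G[9,3]
I2: z[1]−=0.00492, z[5]+=0.00492
L2: Y=0.000-0.008624j on G[7,1]
R2: Y=0.01912+0.000j on G[6,2]
R3: Y=0.03759+0.000j on G[5,1]
C1: Y=0.000+0.02128j on G[8,7]
I3: z[9]−=0.385, z[7]+=0.385
R4: Y=0.07634+0.000j on G[3,0]
R5: Y=0.005682+0.000j on G[4,2]
R6: Y=0.3106+0.000j on G[3,7]
R7: Y=0.0001224+0.000j on G[9,6]
R8: Y=0.01416+0.000j on G[5,8]
R9: Y=0.2809+0.000j on G[3,0]
R10: Y=0.1271+0.000j on G[2,1]
R11: Y=0.004348+0.000j on G[0,4]
V1: row V0−V4=4.66, i_V1 at 0,4
solve → V1=29.66-34.39j, V2=27.59-34.07j, V3=2.650+0.5419j, V4=-4.660+0.000j, V5=28.60-40.69j, V6=23.45-42.07j, V7=6.918+1.182j, V8=25.47-57.41j, V9=-29.71+0.1006j
aux → i_V1=-0.2035+0.1936j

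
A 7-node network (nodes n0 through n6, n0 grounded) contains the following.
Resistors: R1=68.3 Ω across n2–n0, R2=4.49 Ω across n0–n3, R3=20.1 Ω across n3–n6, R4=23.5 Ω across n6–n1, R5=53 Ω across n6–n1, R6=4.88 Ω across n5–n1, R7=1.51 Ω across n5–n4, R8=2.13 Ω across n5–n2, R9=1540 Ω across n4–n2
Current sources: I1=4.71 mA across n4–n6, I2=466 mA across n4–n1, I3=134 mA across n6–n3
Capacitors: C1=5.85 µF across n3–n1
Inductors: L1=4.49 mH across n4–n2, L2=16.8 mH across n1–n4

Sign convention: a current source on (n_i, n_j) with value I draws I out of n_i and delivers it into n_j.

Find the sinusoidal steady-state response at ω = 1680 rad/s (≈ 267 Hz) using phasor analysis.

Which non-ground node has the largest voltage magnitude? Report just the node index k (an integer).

4

Element admittances at ω=1680 rad/s:
  Y(R1) = 0.01464+0.000j S between n2,n0
  Y(R2) = 0.2227+0.000j S between n0,n3
  Y(R3) = 0.04975+0.000j S between n3,n6
  I1: injects 0.00471 A into n6 (from n4)
  Y(R4) = 0.04255+0.000j S between n6,n1
  Y(R5) = 0.01887+0.000j S between n6,n1
  Y(C1) = 0.000+0.009828j S between n3,n1
  Y(R6) = 0.2049+0.000j S between n5,n1
  Y(R7) = 0.6623+0.000j S between n5,n4
  Y(L1) = 0.000-0.1326j S between n4,n2
  Y(R8) = 0.4695+0.000j S between n5,n2
  Y(L2) = 0.000-0.03543j S between n1,n4
  Y(R9) = 0.0006494+0.000j S between n4,n2
  I2: injects 0.466 A into n1 (from n4)
  I3: injects 0.134 A into n3 (from n6)
Assemble and solve the 6×6 MNA system:
  V(n1)=-0.9062+0.3539j  V(n2)=-2.901+0.06393j  V(n3)=0.1907-0.004202j  V(n4)=-3.467-0.3433j  V(n5)=-2.875-0.09337j  V(n6)=-1.578+0.1937j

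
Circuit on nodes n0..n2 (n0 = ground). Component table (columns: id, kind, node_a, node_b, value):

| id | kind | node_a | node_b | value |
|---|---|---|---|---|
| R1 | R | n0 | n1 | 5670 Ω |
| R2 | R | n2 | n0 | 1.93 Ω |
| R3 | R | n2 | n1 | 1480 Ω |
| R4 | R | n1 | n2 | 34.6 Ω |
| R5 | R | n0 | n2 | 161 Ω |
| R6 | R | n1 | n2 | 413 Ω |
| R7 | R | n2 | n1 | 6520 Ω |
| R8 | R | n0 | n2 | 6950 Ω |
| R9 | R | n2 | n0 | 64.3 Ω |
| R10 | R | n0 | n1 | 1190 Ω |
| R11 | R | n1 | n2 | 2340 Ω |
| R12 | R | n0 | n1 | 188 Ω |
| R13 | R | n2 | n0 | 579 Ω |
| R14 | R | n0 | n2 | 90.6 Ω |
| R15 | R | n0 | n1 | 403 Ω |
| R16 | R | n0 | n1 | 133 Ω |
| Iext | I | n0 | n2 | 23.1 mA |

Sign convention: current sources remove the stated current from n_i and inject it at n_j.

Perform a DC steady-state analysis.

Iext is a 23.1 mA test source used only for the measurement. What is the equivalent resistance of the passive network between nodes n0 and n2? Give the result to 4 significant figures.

Element admittances at DC:
  Y(R1) = 0.0001764 S between n0,n1
  Y(R2) = 0.5181 S between n2,n0
  Y(R3) = 0.0006757 S between n2,n1
  Y(R4) = 0.02890 S between n1,n2
  Y(R5) = 0.006211 S between n0,n2
  Y(R6) = 0.002421 S between n1,n2
  Y(R7) = 0.0001534 S between n2,n1
  Y(R8) = 0.0001439 S between n0,n2
  Y(R9) = 0.01555 S between n2,n0
  Y(R10) = 0.0008403 S between n0,n1
  Y(R11) = 0.0004274 S between n1,n2
  Y(R12) = 0.005319 S between n0,n1
  Y(R13) = 0.001727 S between n2,n0
  Y(R14) = 0.01104 S between n0,n2
  Y(R15) = 0.002481 S between n0,n1
  Y(R16) = 0.007519 S between n0,n1
  Iext: injects 0.0231 A into n2 (from n0)
Assemble and solve the 2×2 MNA system:
  V(n1)=0.02729  V(n2)=0.04098

R_eq = 1.774 Ω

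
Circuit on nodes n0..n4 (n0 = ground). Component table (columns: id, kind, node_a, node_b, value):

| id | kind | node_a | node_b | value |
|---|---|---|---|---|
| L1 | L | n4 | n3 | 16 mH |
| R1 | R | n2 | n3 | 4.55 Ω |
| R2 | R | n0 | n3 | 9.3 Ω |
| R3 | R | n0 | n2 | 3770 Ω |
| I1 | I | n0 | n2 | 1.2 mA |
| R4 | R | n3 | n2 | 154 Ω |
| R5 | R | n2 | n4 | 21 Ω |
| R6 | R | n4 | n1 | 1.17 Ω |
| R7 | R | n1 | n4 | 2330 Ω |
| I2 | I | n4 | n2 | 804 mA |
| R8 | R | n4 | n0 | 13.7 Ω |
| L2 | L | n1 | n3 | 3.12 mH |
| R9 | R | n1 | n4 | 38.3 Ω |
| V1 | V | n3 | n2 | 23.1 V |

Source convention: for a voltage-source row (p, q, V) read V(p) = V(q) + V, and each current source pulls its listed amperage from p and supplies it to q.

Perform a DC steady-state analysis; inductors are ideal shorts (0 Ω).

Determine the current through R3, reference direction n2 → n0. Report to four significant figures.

-0.006117 A

MNA unknowns: 4 node voltages V₁..V_4 plus 3 source currents (L1, L2, V1)
L1: row V4−V3=0, i_L1 at 4,3
R1: Y=0.2198 on G[2,3]
R2: Y=0.1075 on G[0,3]
R3: Y=0.0002653 on G[0,2]
I1: z[0]−=0.0012, z[2]+=0.0012
R4: Y=0.006494 on G[3,2]
R5: Y=0.04762 on G[2,4]
R6: Y=0.8547 on G[4,1]
R7: Y=0.0004292 on G[1,4]
I2: z[4]−=0.804, z[2]+=0.804
R8: Y=0.07299 on G[4,0]
L2: row V1−V3=0, i_L2 at 1,3
R9: Y=0.02611 on G[1,4]
V1: row V3−V2=23.1, i_V1 at 3,2
solve → V1=0.04053, V2=-23.06, V3=0.04053, V4=0.04053
aux → i_L1=-1.907, i_L2=0.000, i_V1=-7.138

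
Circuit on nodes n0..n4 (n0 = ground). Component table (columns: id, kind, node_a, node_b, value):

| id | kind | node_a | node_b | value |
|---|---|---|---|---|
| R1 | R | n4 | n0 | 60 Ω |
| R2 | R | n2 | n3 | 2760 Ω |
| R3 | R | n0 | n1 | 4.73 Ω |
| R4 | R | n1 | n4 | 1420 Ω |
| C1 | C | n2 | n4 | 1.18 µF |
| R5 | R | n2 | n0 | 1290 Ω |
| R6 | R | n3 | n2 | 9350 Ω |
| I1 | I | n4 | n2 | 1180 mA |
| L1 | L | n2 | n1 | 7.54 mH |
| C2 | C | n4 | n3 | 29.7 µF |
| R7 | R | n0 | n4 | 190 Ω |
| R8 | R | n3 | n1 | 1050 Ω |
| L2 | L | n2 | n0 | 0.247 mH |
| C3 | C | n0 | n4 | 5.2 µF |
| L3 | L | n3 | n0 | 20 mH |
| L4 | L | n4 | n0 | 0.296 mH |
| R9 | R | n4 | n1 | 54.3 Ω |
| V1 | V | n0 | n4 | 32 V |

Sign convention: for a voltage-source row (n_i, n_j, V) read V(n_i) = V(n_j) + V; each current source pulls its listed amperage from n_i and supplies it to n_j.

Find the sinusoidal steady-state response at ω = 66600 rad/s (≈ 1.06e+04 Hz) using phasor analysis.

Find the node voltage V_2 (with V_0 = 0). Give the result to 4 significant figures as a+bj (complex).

-151.9-85.82j V

MNA unknowns: 4 node voltages V₁..V_4 plus 1 source current (V1)
R1: Y=0.01667+0.000j on G[4,0]
R2: Y=0.0003623+0.000j on G[2,3]
R3: Y=0.2114+0.000j on G[0,1]
R4: Y=0.0007042+0.000j on G[1,4]
C1: Y=0.000+0.07859j on G[2,4]
R5: Y=0.0007752+0.000j on G[2,0]
R6: Y=0.0001070+0.000j on G[3,2]
I1: z[4]−=1.18, z[2]+=1.18
L1: Y=0.000-0.001991j on G[2,1]
C2: Y=0.000+1.978j on G[4,3]
R7: Y=0.005263+0.000j on G[0,4]
R8: Y=0.0009524+0.000j on G[3,1]
L2: Y=0.000-0.06079j on G[2,0]
C3: Y=0.000+0.3463j on G[0,4]
L3: Y=0.000-0.0007508j on G[3,0]
L4: Y=0.000-0.05073j on G[4,0]
R9: Y=0.01842+0.000j on G[4,1]
V1: row V0−V4=32, i_V1 at 0,4
solve → V1=-3.524+1.276j, V2=-151.9-85.82j, V3=-32.03+0.01472j, V4=-32.00+0.000j
aux → i_V1=-6.781+0.001916j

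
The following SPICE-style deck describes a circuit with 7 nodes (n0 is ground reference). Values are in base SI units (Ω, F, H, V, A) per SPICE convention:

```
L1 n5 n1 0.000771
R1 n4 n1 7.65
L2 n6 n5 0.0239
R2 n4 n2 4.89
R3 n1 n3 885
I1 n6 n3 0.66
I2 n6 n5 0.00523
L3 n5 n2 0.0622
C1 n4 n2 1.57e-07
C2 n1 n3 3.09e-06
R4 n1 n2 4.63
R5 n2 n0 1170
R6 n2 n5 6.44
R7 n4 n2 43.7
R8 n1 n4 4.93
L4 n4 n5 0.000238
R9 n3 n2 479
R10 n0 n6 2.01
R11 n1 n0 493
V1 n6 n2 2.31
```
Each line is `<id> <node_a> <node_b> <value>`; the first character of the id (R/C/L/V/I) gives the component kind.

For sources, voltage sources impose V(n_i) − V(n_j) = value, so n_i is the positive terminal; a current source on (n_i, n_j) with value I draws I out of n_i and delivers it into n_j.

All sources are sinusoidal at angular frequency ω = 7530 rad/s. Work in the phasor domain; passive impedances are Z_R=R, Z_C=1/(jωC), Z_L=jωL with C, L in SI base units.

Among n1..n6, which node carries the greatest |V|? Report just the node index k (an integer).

MNA unknowns: 6 node voltages V₁..V_6 plus 1 source current (V1)
L1: Y=0.000-0.1722j on G[5,1]
R1: Y=0.1307+0.000j on G[4,1]
L2: Y=0.000-0.005557j on G[6,5]
R2: Y=0.2045+0.000j on G[4,2]
R3: Y=0.001130+0.000j on G[1,3]
I1: z[6]−=0.66, z[3]+=0.66
I2: z[6]−=0.00523, z[5]+=0.00523
L3: Y=0.000-0.002135j on G[5,2]
C1: Y=0.000+0.001182j on G[4,2]
C2: Y=0.000+0.02327j on G[1,3]
R4: Y=0.2160+0.000j on G[1,2]
R5: Y=0.0008547+0.000j on G[2,0]
R6: Y=0.1553+0.000j on G[2,5]
R7: Y=0.02288+0.000j on G[4,2]
R8: Y=0.2028+0.000j on G[1,4]
L4: Y=0.000-0.5580j on G[4,5]
R9: Y=0.002088+0.000j on G[3,2]
R10: Y=0.4975+0.000j on G[0,6]
R11: Y=0.002028+0.000j on G[1,0]
V1: row V6−V2=2.31, i_V1 at 6,2
solve → V1=-0.7702+0.2950j, V2=-2.303-0.001201j, V3=3.034-27.41j, V4=-1.517+0.01395j, V5=-1.357-0.1125j, V6=0.007097-0.001201j
aux → i_V1=-0.6694+0.008178j

3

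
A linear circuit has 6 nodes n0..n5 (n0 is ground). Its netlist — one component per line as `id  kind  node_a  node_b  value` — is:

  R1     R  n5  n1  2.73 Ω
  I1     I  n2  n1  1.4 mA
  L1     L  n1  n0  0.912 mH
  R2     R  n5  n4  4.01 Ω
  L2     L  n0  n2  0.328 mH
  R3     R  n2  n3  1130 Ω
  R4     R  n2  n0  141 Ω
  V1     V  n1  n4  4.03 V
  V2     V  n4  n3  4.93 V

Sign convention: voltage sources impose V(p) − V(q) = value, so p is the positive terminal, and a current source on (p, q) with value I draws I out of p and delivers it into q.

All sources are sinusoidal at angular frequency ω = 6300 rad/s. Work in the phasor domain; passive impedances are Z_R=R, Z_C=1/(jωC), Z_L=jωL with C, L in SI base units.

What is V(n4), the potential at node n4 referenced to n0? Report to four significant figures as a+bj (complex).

Element admittances at ω=6300 rad/s:
  Y(R1) = 0.3663+0.000j S between n5,n1
  I1: injects 0.0014 A into n1 (from n2)
  Y(L1) = 0.000-0.1740j S between n1,n0
  Y(R2) = 0.2494+0.000j S between n5,n4
  Y(L2) = 0.000-0.4839j S between n0,n2
  Y(R3) = 0.0008850+0.000j S between n2,n3
  Y(R4) = 0.007092+0.000j S between n2,n0
  V1: constraint V(n1)−V(n4) = 4.03
  V2: constraint V(n4)−V(n3) = 4.93
Assemble and solve the 7×7 MNA system:
  V(n1)=0.0003705+0.05360j  V(n2)=-0.0004157-0.01927j  V(n3)=-8.960+0.05360j  V(n4)=-4.030+0.05360j  V(n5)=-1.632+0.05360j
  i(V1)=-0.6059+6.449e-05j  i(V2)=-0.007929+6.449e-05j

-4.030+0.05360j V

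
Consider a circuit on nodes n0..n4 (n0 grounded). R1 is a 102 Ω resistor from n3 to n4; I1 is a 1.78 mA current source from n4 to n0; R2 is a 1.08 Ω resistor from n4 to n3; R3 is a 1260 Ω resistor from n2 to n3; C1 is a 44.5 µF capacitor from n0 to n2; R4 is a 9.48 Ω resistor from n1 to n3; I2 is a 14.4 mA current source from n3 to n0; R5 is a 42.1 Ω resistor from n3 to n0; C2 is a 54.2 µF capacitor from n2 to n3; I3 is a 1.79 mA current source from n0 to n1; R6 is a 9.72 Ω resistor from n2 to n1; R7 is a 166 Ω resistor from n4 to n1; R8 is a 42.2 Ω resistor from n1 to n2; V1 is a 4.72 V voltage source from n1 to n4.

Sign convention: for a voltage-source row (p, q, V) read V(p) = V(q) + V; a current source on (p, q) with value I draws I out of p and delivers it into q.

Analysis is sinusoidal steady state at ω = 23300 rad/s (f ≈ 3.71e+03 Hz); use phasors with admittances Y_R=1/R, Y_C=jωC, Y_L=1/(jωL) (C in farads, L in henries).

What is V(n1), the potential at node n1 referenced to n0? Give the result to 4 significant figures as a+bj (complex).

Element admittances at ω=23300 rad/s:
  Y(R1) = 0.009804+0.000j S between n3,n4
  I1: injects 0.00178 A into n0 (from n4)
  Y(R2) = 0.9259+0.000j S between n4,n3
  Y(R3) = 0.0007937+0.000j S between n2,n3
  Y(C1) = 0.000+1.037j S between n0,n2
  Y(R4) = 0.1055+0.000j S between n1,n3
  I2: injects 0.0144 A into n0 (from n3)
  Y(R5) = 0.02375+0.000j S between n3,n0
  Y(C2) = 0.000+1.263j S between n2,n3
  I3: injects 0.00179 A into n1 (from n0)
  Y(R6) = 0.1029+0.000j S between n2,n1
  Y(R7) = 0.006024+0.000j S between n4,n1
  Y(R8) = 0.02370+0.000j S between n1,n2
  V1: constraint V(n1)−V(n4) = 4.72
Assemble and solve the 5×5 MNA system:
  V(n1)=3.735+0.3566j  V(n2)=-0.009127+0.01270j  V(n3)=-0.05133+0.3984j  V(n4)=-0.9847+0.3566j
  i(V1)=-0.9000-0.03912j

3.735+0.3566j V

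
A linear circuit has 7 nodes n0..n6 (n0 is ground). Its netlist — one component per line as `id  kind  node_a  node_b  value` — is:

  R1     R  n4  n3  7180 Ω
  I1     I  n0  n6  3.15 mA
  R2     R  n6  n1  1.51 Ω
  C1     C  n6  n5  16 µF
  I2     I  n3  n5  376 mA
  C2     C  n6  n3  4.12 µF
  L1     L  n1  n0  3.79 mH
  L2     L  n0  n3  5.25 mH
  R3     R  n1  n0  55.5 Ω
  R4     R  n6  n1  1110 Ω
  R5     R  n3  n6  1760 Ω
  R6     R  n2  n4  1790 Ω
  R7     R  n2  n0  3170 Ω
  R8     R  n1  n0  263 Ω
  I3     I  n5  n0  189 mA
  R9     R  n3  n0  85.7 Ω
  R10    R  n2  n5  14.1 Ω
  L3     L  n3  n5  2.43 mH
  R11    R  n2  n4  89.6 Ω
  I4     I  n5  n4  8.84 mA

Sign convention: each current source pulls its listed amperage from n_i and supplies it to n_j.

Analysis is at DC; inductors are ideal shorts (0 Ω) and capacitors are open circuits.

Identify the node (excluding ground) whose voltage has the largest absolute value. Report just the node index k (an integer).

4

MNA unknowns: 6 node voltages V₁..V_6 plus 3 source currents (L1, L2, L3)
R1: Y=0.0001393 on G[4,3]
I1: z[0]−=0.00315, z[6]+=0.00315
R2: Y=0.6623 on G[6,1]
C1: Y=0.000 on G[6,5]
I2: z[3]−=0.376, z[5]+=0.376
C2: Y=0.000 on G[6,3]
L1: row V1−V0=0, i_L1 at 1,0
L2: row V0−V3=0, i_L2 at 0,3
R3: Y=0.01802 on G[1,0]
R4: Y=0.0009009 on G[6,1]
R5: Y=0.0005682 on G[3,6]
R6: Y=0.0005587 on G[2,4]
R7: Y=0.0003155 on G[2,0]
R8: Y=0.003802 on G[1,0]
I3: z[5]−=0.189, z[0]+=0.189
R9: Y=0.01167 on G[3,0]
R10: Y=0.07092 on G[2,5]
L3: row V3−V5=0, i_L3 at 3,5
R11: Y=0.01116 on G[2,4]
I4: z[5]−=0.00884, z[4]+=0.00884
solve → V1=0.000, V2=0.1224, V3=0.000, V4=0.8664, V5=0.000, V6=0.004746
aux → i_L1=0.003147, i_L2=0.1890, i_L3=-0.1868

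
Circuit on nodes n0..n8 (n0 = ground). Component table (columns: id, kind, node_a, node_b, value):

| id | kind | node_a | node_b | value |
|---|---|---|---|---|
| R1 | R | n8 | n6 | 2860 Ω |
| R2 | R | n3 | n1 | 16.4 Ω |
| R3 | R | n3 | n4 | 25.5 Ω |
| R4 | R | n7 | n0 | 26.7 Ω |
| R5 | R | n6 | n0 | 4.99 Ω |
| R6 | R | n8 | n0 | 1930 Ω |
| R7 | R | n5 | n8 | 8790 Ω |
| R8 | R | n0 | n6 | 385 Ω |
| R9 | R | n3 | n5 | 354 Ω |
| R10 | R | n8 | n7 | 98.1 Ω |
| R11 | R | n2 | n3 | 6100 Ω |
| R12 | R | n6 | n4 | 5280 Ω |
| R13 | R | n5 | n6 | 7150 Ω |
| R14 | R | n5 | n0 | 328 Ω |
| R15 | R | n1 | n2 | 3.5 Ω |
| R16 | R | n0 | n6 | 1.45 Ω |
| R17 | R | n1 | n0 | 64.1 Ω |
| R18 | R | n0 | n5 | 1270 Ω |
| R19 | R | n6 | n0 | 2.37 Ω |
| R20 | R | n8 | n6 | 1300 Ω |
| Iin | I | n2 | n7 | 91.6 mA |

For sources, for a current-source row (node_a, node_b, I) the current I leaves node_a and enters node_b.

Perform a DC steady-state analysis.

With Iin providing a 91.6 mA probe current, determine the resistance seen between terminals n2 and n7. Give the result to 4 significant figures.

R_eq = 86.51 Ω

Element admittances at DC:
  Y(R1) = 0.0003497 S between n8,n6
  Y(R2) = 0.06098 S between n3,n1
  Y(R3) = 0.03922 S between n3,n4
  Y(R4) = 0.03745 S between n7,n0
  Y(R5) = 0.2004 S between n6,n0
  Y(R6) = 0.0005181 S between n8,n0
  Y(R7) = 0.0001138 S between n5,n8
  Y(R8) = 0.002597 S between n0,n6
  Y(R9) = 0.002825 S between n3,n5
  Y(R10) = 0.01019 S between n8,n7
  Y(R11) = 0.0001639 S between n2,n3
  Y(R12) = 0.0001894 S between n6,n4
  Y(R13) = 0.0001399 S between n5,n6
  Y(R14) = 0.003049 S between n5,n0
  Y(R15) = 0.2857 S between n1,n2
  Y(R16) = 0.6897 S between n0,n6
  Y(R17) = 0.01560 S between n1,n0
  Y(R18) = 0.0007874 S between n0,n5
  Y(R19) = 0.4219 S between n6,n0
  Y(R20) = 0.0007692 S between n8,n6
  Iin: injects 0.0916 A into n7 (from n2)
Assemble and solve the 8×8 MNA system:
  V(n1)=-5.258  V(n2)=-5.578  V(n3)=-5.102  V(n4)=-5.077  V(n5)=-2.052  V(n6)=0.0007375  V(n7)=2.347  V(n8)=1.983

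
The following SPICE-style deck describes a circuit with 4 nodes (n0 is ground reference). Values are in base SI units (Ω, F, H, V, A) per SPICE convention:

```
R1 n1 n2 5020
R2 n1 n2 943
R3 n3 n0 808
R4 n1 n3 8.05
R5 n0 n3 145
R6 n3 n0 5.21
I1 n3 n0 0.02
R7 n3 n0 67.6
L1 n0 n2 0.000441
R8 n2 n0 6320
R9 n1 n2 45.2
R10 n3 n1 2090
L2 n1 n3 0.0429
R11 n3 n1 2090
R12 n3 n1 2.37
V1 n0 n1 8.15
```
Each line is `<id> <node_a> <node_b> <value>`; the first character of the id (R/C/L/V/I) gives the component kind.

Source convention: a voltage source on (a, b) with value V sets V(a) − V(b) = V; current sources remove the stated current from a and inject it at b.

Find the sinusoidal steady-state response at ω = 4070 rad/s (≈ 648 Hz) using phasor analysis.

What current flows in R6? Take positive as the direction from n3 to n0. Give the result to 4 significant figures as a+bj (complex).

-1.128+0.003277j A

Element admittances at ω=4070 rad/s:
  Y(R1) = 0.0001992+0.000j S between n1,n2
  Y(R2) = 0.001060+0.000j S between n1,n2
  Y(R3) = 0.001238+0.000j S between n3,n0
  Y(R4) = 0.1242+0.000j S between n1,n3
  Y(R5) = 0.006897+0.000j S between n0,n3
  Y(R6) = 0.1919+0.000j S between n3,n0
  I1: injects 0.02 A into n0 (from n3)
  Y(R7) = 0.01479+0.000j S between n3,n0
  Y(L1) = 0.000-0.5571j S between n0,n2
  Y(R8) = 0.0001582+0.000j S between n2,n0
  Y(R9) = 0.02212+0.000j S between n1,n2
  Y(R10) = 0.0004785+0.000j S between n3,n1
  Y(L2) = 0.000-0.005727j S between n1,n3
  Y(R11) = 0.0004785+0.000j S between n3,n1
  Y(R12) = 0.4219+0.000j S between n3,n1
  V1: constraint V(n0)−V(n1) = 8.15
Assemble and solve the 4×4 MNA system:
  V(n1)=-8.150+0.000j  V(n2)=-0.01443-0.3414j  V(n3)=-5.878+0.01708j
  i(V1)=-1.433+0.01165j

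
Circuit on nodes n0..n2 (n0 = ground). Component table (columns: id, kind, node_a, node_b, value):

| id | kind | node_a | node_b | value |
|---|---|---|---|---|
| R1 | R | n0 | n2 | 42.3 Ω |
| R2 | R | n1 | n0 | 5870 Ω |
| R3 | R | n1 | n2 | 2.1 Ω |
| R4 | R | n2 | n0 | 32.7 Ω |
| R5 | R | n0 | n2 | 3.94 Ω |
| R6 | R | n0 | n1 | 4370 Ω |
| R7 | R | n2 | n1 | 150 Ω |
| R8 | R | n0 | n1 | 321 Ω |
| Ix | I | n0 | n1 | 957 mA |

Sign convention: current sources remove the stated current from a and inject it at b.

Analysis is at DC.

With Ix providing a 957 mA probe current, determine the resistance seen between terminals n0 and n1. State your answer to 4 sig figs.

Element admittances at DC:
  Y(R1) = 0.02364 S between n0,n2
  Y(R2) = 0.0001704 S between n1,n0
  Y(R3) = 0.4762 S between n1,n2
  Y(R4) = 0.03058 S between n2,n0
  Y(R5) = 0.2538 S between n0,n2
  Y(R6) = 0.0002288 S between n0,n1
  Y(R7) = 0.006667 S between n2,n1
  Y(R8) = 0.003115 S between n0,n1
  Ix: injects 0.957 A into n1 (from n0)
Assemble and solve the 2×2 MNA system:
  V(n1)=4.995  V(n2)=3.050

R_eq = 5.220 Ω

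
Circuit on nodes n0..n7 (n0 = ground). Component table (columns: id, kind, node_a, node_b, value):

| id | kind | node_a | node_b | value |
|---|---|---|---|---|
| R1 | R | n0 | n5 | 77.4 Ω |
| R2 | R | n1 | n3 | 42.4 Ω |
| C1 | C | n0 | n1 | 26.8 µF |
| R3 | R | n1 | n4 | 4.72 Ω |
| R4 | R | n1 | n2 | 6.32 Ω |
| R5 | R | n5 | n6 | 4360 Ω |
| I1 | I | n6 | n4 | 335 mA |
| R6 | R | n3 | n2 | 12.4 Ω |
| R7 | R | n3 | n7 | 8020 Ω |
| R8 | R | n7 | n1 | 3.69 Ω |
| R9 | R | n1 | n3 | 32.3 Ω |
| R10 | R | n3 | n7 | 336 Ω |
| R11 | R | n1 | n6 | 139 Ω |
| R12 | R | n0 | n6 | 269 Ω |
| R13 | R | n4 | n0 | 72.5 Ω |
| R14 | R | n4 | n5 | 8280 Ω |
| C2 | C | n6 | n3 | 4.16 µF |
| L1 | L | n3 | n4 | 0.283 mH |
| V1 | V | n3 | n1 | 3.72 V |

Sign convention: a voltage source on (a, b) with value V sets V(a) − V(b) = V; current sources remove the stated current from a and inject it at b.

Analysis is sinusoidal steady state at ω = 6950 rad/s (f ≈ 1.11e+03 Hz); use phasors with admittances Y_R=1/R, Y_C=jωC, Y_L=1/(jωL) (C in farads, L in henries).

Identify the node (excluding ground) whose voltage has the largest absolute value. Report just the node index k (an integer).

6

MNA unknowns: 7 node voltages V₁..V_7 plus 1 source current (V1)
R1: Y=0.01292+0.000j on G[0,5]
R2: Y=0.02358+0.000j on G[1,3]
C1: Y=0.000+0.1863j on G[0,1]
R3: Y=0.2119+0.000j on G[1,4]
R4: Y=0.1582+0.000j on G[1,2]
R5: Y=0.0002294+0.000j on G[5,6]
I1: z[6]−=0.335, z[4]+=0.335
R6: Y=0.08065+0.000j on G[3,2]
R7: Y=0.0001247+0.000j on G[3,7]
R8: Y=0.2710+0.000j on G[7,1]
R9: Y=0.03096+0.000j on G[1,3]
R10: Y=0.002976+0.000j on G[3,7]
R11: Y=0.007194+0.000j on G[1,6]
R12: Y=0.003717+0.000j on G[0,6]
R13: Y=0.01379+0.000j on G[4,0]
R14: Y=0.0001208+0.000j on G[4,5]
C2: Y=0.000+0.02891j on G[6,3]
L1: Y=0.000-0.5084j on G[3,4]
V1: row V3−V1=3.72, i_V1 at 3,1
solve → V1=-0.1983+0.2178j, V2=1.058+0.2178j, V3=3.522+0.2178j, V4=3.160-0.6094j, V5=0.01386+0.1936j, V6=-0.8623+11.52j, V7=-0.1562+0.2178j
aux → i_V1=-1.160+0.05699j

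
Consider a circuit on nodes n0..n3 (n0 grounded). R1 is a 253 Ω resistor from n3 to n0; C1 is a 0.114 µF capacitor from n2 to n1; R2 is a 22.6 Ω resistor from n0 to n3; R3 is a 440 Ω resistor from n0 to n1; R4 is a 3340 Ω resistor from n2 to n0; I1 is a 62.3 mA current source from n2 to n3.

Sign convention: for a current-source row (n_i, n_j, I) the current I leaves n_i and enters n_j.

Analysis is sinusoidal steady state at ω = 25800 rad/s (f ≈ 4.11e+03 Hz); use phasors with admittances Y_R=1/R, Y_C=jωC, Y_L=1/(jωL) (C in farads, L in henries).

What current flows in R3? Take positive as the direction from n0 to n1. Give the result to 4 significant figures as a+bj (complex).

Element admittances at ω=25800 rad/s:
  Y(R1) = 0.003953+0.000j S between n3,n0
  Y(C1) = 0.000+0.002941j S between n2,n1
  Y(R2) = 0.04425+0.000j S between n0,n3
  Y(R3) = 0.002273+0.000j S between n0,n1
  Y(R4) = 0.0002994+0.000j S between n2,n0
  I1: injects 0.0623 A into n3 (from n2)
Assemble and solve the 3×3 MNA system:
  V(n1)=-24.03-2.161j  V(n2)=-25.70+16.40j  V(n3)=1.293+0.000j

0.05461+0.004912j A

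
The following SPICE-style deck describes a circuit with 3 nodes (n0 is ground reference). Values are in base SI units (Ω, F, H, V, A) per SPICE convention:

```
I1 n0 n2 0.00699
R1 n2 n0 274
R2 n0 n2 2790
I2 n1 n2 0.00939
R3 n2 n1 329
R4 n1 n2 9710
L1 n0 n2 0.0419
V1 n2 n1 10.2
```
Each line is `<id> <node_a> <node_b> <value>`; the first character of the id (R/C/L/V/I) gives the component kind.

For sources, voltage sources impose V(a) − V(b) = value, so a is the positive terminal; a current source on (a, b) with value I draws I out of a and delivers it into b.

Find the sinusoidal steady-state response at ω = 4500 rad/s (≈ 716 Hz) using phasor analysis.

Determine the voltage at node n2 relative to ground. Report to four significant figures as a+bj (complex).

Apply KCL at each of the 2 non-ground nodes and solve the resulting linear system.
Node n1: branches {I2, R3, R4, V1} → V_1 = -9.566+0.8389j
Node n2: branches {I1, R1, R2, I2, R3, R4, L1, V1} → V_2 = 0.6340+0.8389j
Source currents: i(V1)=-0.02266+0.000j

0.6340+0.8389j V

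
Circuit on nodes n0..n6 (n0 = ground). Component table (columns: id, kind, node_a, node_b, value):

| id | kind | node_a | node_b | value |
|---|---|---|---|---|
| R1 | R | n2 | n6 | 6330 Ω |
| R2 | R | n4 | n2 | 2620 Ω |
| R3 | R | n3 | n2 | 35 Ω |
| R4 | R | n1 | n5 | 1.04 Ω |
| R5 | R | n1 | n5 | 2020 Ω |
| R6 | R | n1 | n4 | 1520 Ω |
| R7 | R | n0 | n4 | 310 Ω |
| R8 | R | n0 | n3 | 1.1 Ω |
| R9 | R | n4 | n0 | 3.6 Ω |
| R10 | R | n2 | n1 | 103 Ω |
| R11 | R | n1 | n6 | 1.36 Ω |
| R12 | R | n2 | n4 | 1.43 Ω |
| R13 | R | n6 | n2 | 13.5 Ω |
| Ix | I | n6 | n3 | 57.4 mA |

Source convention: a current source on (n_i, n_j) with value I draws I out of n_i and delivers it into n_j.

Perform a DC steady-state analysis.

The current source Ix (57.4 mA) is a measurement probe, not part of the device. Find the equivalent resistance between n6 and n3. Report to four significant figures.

MNA unknowns: 6 node voltages V₁..V_6
R1: Y=0.0001580 on G[2,6]
R2: Y=0.0003817 on G[4,2]
R3: Y=0.02857 on G[3,2]
R4: Y=0.9615 on G[1,5]
R5: Y=0.0004950 on G[1,5]
R6: Y=0.0006579 on G[1,4]
R7: Y=0.003226 on G[0,4]
R8: Y=0.9091 on G[0,3]
R9: Y=0.2778 on G[4,0]
R10: Y=0.009709 on G[2,1]
R11: Y=0.7353 on G[1,6]
R12: Y=0.6993 on G[2,4]
R13: Y=0.07407 on G[6,2]
Ix: z[6]−=0.0574, z[3]+=0.0574
solve → V1=-0.9129, V2=-0.2433, V3=0.05380, V4=-0.1741, V5=-0.9129, V6=-0.9224

R_eq = 17.01 Ω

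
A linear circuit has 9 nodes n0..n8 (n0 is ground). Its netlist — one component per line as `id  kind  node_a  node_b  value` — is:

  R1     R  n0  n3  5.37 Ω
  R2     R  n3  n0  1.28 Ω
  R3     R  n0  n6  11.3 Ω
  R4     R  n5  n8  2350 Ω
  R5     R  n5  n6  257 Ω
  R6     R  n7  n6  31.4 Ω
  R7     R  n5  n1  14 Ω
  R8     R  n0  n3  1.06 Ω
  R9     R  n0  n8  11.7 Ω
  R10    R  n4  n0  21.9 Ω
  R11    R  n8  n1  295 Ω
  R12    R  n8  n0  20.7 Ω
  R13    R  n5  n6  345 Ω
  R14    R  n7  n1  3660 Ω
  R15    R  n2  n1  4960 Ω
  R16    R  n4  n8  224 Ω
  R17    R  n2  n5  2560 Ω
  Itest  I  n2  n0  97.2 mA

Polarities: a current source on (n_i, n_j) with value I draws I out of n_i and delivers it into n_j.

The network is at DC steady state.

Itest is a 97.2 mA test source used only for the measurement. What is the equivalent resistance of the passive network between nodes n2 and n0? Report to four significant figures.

R_eq = 1786. Ω

MNA unknowns: 8 node voltages V₁..V_8
R1: Y=0.1862 on G[0,3]
R2: Y=0.7812 on G[3,0]
R3: Y=0.08850 on G[0,6]
R4: Y=0.0004255 on G[5,8]
R5: Y=0.003891 on G[5,6]
R6: Y=0.03185 on G[7,6]
R7: Y=0.07143 on G[5,1]
R8: Y=0.9434 on G[0,3]
R9: Y=0.08547 on G[0,8]
R10: Y=0.04566 on G[4,0]
R11: Y=0.003390 on G[8,1]
R12: Y=0.04831 on G[8,0]
R13: Y=0.002899 on G[5,6]
R14: Y=0.0002732 on G[7,1]
R15: Y=0.0002016 on G[2,1]
R16: Y=0.004464 on G[4,8]
R17: Y=0.0003906 on G[2,5]
Itest: z[2]−=0.0972, z[0]+=0.0972
solve → V1=-9.477, V2=-173.6, V3=0.000, V4=-0.02273, V5=-9.484, V6=-0.7008, V7=-0.7754, V8=-0.2553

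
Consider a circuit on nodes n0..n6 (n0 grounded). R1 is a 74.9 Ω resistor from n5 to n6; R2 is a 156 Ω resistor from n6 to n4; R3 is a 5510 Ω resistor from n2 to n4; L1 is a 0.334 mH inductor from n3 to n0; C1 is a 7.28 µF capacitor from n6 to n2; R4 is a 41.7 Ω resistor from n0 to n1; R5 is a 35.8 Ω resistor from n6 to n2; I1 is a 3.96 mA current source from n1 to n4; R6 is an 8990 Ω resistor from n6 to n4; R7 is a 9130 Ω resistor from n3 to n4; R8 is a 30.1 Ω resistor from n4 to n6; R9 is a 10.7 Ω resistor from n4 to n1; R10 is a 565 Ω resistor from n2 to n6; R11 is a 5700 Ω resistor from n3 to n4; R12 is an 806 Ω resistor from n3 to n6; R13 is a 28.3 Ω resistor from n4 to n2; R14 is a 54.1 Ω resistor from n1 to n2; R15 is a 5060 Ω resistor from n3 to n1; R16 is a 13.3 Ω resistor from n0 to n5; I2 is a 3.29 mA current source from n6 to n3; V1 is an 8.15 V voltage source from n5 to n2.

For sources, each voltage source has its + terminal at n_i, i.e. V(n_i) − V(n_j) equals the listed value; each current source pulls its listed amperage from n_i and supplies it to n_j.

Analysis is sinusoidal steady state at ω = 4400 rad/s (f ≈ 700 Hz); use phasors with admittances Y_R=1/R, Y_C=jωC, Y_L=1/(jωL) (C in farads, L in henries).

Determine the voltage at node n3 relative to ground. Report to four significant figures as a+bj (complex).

0.001618-0.007295j V

Element admittances at ω=4400 rad/s:
  Y(R1) = 0.01335+0.000j S between n5,n6
  Y(R2) = 0.006410+0.000j S between n6,n4
  Y(R3) = 0.0001815+0.000j S between n2,n4
  Y(L1) = 0.000-0.6805j S between n3,n0
  Y(C1) = 0.000+0.03203j S between n6,n2
  Y(R4) = 0.02398+0.000j S between n0,n1
  Y(R5) = 0.02793+0.000j S between n6,n2
  I1: injects 0.00396 A into n4 (from n1)
  Y(R6) = 0.0001112+0.000j S between n6,n4
  Y(R7) = 0.0001095+0.000j S between n3,n4
  Y(R8) = 0.03322+0.000j S between n4,n6
  Y(R9) = 0.09346+0.000j S between n4,n1
  Y(R10) = 0.001770+0.000j S between n2,n6
  Y(R11) = 0.0001754+0.000j S between n3,n4
  Y(R12) = 0.001241+0.000j S between n3,n6
  Y(R13) = 0.03534+0.000j S between n4,n2
  Y(R14) = 0.01848+0.000j S between n1,n2
  Y(R15) = 0.0001976+0.000j S between n3,n1
  Y(R16) = 0.07519+0.000j S between n0,n5
  I2: injects 0.00329 A into n3 (from n6)
  V1: constraint V(n5)−V(n2) = 8.15
Assemble and solve the 7×7 MNA system:
  V(n1)=-4.309-0.1777j  V(n2)=-6.710+0.07132j  V(n3)=0.001618-0.007295j  V(n4)=-4.907-0.2729j  V(n5)=1.440+0.07132j  V(n6)=-4.837-0.8064j
  i(V1)=-0.1921-0.01708j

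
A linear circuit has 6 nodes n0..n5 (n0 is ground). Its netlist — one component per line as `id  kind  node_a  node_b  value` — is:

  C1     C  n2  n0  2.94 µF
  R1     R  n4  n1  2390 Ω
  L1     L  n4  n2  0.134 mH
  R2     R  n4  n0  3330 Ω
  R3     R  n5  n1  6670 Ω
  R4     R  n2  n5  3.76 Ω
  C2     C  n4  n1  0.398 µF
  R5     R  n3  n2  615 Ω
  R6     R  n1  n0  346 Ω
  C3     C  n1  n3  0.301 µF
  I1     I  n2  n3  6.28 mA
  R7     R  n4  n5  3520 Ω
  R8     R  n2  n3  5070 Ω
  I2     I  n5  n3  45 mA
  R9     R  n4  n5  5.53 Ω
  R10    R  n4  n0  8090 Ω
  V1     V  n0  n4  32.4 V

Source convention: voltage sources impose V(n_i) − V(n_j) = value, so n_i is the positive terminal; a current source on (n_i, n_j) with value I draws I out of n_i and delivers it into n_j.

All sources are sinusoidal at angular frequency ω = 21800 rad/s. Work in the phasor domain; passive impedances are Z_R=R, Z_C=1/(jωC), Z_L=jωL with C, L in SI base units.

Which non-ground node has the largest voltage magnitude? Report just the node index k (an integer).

Apply KCL at each of the 5 non-ground nodes and solve the resulting linear system.
Node n1: branches {R1, R3, C2, R6, C3} → V_1 = -25.17-9.995j
Node n2: branches {C1, L1, R4, R5, I1, R8} → V_2 = -38.80+2.480j
Node n3: branches {R5, C3, I1, R8, I2} → V_3 = -20.91-12.84j
Node n4: branches {R1, L1, R2, C2, R7, R9, R10, V1} → V_4 = -32.40+0.000j
Node n5: branches {R3, R4, R7, I2, R9} → V_5 = -36.30+1.471j
Source currents: i(V1)=-0.2454-2.516j

2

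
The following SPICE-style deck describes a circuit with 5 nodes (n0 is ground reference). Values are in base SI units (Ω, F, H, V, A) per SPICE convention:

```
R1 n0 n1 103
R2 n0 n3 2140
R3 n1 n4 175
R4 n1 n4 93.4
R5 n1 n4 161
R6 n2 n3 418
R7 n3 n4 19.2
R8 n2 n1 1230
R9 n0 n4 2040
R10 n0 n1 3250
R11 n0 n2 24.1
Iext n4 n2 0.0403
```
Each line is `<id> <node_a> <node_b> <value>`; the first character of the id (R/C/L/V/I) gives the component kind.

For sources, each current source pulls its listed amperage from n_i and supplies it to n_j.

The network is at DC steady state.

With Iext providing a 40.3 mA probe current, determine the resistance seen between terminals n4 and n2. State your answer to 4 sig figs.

MNA unknowns: 4 node voltages V₁..V_4
R1: Y=0.009709 on G[0,1]
R2: Y=0.0004673 on G[0,3]
R3: Y=0.005714 on G[1,4]
R4: Y=0.01071 on G[1,4]
R5: Y=0.006211 on G[1,4]
R6: Y=0.002392 on G[2,3]
R7: Y=0.05208 on G[3,4]
R8: Y=0.0008130 on G[2,1]
R9: Y=0.0004902 on G[0,4]
R10: Y=0.0003077 on G[0,1]
R11: Y=0.04149 on G[0,2]
Iext: z[4]−=0.0403, z[2]+=0.0403
solve → V1=-2.451, V2=0.6735, V3=-3.429, V4=-3.648

R_eq = 107.2 Ω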